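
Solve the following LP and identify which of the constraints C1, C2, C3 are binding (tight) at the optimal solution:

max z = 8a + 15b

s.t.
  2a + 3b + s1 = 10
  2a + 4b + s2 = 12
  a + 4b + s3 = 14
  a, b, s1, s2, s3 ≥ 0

At a = 2, b = 2, compute slack b - a·x for each constraint:
  C1: 10 − 10 = 0  (binding)
  C2: 12 − 12 = 0  (binding)
  C3: 14 − 10 = 4  (slack)

Optimal: a = 2, b = 2
Binding: C1, C2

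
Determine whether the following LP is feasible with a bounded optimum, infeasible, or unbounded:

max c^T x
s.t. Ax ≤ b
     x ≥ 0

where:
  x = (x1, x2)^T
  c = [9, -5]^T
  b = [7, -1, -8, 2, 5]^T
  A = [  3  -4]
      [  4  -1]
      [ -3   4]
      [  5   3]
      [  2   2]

Infeasible (no feasible solution exists)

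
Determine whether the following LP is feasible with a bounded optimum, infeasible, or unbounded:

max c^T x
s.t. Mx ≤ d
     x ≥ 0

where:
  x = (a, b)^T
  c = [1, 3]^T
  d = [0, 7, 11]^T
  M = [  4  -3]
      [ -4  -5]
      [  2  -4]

Unbounded (objective can increase without bound)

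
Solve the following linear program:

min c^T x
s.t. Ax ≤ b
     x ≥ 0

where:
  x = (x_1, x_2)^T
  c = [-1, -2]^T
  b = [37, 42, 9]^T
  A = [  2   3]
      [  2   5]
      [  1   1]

Evaluate the objective at each vertex of the feasible region:
  z(0, 0) = 0
  z(9, 0) = -9
  z(1, 8) = -17  ←
  z(0, 8.4) = -16.8
The minimum is at x_1 = 1, x_2 = 8.

x_1 = 1, x_2 = 8, z = -17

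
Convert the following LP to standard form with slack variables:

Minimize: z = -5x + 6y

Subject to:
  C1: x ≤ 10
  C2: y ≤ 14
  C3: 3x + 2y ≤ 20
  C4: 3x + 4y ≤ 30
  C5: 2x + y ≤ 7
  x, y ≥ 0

min z = -5x + 6y

s.t.
  x + s1 = 10
  y + s2 = 14
  3x + 2y + s3 = 20
  3x + 4y + s4 = 30
  2x + y + s5 = 7
  x, y, s1, s2, s3, s4, s5 ≥ 0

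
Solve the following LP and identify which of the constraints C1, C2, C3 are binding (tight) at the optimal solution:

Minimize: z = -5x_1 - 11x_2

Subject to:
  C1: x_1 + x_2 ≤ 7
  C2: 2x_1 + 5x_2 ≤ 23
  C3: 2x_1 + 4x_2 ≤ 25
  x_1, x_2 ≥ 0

At x_1 = 4, x_2 = 3, compute slack b - a·x for each constraint:
  C1: 7 − 7 = 0  (binding)
  C2: 23 − 23 = 0  (binding)
  C3: 25 − 20 = 5  (slack)

Optimal: x_1 = 4, x_2 = 3
Binding: C1, C2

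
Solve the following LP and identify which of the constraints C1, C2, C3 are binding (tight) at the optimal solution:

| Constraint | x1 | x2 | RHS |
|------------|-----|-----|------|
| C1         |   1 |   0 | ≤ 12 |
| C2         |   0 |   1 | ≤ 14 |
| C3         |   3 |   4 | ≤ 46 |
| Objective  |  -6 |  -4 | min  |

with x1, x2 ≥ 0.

At x1 = 12, x2 = 2.5, compute slack b - a·x for each constraint:
  C1: 12 − 12 = 0  (binding)
  C2: 14 − 2.5 = 11.5  (slack)
  C3: 46 − 46 = 0  (binding)

Optimal: x1 = 12, x2 = 2.5
Binding: C1, C3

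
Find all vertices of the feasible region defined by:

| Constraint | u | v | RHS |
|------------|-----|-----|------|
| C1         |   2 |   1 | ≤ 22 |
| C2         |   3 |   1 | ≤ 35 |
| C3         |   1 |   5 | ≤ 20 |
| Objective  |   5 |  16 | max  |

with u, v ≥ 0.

(0, 0), (11, 0), (10, 2), (0, 4)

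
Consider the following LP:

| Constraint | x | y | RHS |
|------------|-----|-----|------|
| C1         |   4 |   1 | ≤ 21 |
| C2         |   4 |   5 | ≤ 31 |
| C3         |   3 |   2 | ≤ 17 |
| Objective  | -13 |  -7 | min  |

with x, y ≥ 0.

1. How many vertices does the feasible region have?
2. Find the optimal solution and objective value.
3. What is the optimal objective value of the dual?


1. 5
2. x = 5, y = 1, z = -72
3. -72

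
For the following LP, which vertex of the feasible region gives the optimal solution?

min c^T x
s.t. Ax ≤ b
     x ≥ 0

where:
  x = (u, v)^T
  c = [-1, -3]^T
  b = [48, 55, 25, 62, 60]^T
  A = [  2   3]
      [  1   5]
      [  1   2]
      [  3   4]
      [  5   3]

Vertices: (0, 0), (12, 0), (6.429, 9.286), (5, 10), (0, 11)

Evaluate the objective at each vertex of the feasible region:
  z(0, 0) = 0
  z(12, 0) = -12
  z(6.429, 9.286) = -34.29
  z(5, 10) = -35  ←
  z(0, 11) = -33
The minimum is at u = 5, v = 10.

(5, 10)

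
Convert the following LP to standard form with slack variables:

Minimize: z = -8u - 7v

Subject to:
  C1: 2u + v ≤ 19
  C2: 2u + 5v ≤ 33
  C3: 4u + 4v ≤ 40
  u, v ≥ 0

min z = -8u - 7v

s.t.
  2u + v + s1 = 19
  2u + 5v + s2 = 33
  4u + 4v + s3 = 40
  u, v, s1, s2, s3 ≥ 0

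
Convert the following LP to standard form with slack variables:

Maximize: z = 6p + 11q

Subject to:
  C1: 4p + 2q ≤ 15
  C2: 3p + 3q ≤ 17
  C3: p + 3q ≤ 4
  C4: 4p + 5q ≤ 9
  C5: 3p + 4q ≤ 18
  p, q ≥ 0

max z = 6p + 11q

s.t.
  4p + 2q + s1 = 15
  3p + 3q + s2 = 17
  p + 3q + s3 = 4
  4p + 5q + s4 = 9
  3p + 4q + s5 = 18
  p, q, s1, s2, s3, s4, s5 ≥ 0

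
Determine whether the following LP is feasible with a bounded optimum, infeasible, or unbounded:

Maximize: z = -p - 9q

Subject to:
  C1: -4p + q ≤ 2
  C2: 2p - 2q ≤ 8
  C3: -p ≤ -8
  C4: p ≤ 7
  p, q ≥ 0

Infeasible (no feasible solution exists)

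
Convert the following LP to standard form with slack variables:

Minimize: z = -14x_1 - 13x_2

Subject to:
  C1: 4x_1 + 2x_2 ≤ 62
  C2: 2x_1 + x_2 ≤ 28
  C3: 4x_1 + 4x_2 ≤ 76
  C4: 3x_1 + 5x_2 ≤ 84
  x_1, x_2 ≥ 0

min z = -14x_1 - 13x_2

s.t.
  4x_1 + 2x_2 + s1 = 62
  2x_1 + x_2 + s2 = 28
  4x_1 + 4x_2 + s3 = 76
  3x_1 + 5x_2 + s4 = 84
  x_1, x_2, s1, s2, s3, s4 ≥ 0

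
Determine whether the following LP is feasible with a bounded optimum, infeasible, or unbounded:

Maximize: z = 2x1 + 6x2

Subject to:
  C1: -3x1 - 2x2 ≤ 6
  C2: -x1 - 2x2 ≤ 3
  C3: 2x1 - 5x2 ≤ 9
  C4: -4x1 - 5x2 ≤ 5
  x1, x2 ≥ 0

Unbounded (objective can increase without bound)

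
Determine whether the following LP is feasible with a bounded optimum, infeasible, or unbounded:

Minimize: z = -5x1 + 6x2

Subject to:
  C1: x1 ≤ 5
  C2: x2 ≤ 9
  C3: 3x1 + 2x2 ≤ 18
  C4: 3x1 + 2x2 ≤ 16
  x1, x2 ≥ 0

Feasible with a bounded optimal solution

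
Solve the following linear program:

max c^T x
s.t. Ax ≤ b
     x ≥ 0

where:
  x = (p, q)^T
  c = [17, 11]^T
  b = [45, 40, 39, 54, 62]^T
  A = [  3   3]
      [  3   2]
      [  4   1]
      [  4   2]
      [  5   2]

Evaluate the objective at each vertex of the feasible region:
  z(0, 0) = 0
  z(9.75, 0) = 165.8
  z(8, 7) = 213  ←
  z(0, 15) = 165
The maximum is at p = 8, q = 7.

p = 8, q = 7, z = 213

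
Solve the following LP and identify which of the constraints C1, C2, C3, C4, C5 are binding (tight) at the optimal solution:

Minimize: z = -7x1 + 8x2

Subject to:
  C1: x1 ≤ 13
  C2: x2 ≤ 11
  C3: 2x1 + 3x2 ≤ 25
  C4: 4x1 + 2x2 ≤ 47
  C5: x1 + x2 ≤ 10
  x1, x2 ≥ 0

At x1 = 10, x2 = 0, compute slack b - a·x for each constraint:
  C1: 13 − 10 = 3  (slack)
  C2: 11 − 0 = 11  (slack)
  C3: 25 − 20 = 5  (slack)
  C4: 47 − 40 = 7  (slack)
  C5: 10 − 10 = 0  (binding)

Optimal: x1 = 10, x2 = 0
Binding: C5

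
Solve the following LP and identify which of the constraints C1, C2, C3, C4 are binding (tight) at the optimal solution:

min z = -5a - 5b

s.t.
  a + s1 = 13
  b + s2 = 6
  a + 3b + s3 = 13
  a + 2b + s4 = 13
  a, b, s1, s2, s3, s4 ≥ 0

At a = 13, b = 0, compute slack b - a·x for each constraint:
  C1: 13 − 13 = 0  (binding)
  C2: 6 − 0 = 6  (slack)
  C3: 13 − 13 = 0  (binding)
  C4: 13 − 13 = 0  (binding)

Optimal: a = 13, b = 0
Binding: C1, C3, C4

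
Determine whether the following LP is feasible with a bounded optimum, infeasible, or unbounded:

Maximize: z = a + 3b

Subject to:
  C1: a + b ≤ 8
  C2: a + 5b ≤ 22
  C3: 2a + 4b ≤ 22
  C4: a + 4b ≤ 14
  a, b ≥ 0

Feasible with a bounded optimal solution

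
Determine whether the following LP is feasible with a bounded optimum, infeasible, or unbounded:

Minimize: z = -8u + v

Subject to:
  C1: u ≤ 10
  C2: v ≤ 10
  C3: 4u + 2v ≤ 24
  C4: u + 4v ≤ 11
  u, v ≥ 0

Feasible with a bounded optimal solution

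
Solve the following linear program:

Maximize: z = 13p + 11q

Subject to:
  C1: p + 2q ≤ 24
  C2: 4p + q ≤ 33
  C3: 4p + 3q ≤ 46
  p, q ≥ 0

Evaluate the objective at each vertex of the feasible region:
  z(0, 0) = 0
  z(8.25, 0) = 107.2
  z(6.625, 6.5) = 157.6
  z(4, 10) = 162  ←
  z(0, 12) = 132
The maximum is at p = 4, q = 10.

p = 4, q = 10, z = 162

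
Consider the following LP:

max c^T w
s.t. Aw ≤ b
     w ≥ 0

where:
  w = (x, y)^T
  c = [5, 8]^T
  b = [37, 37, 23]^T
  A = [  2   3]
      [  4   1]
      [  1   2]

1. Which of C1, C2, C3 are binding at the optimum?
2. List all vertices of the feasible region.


1. C1, C3
2. (0, 0), (9.25, 0), (7.4, 7.4), (5, 9), (0, 11.5)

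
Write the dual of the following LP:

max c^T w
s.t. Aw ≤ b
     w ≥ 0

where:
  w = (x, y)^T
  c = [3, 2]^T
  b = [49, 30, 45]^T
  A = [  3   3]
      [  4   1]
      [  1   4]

Primal max cᵀx s.t. Ax ≤ b, x ≥ 0  →  Dual min bᵀy s.t. Aᵀy ≥ c, y ≥ 0.

Minimize: z = 49y1 + 30y2 + 45y3

Subject to:
  3y1 + 4y2 + y3 ≥ 3
  3y1 + y2 + 4y3 ≥ 2
  y1, y2, y3 ≥ 0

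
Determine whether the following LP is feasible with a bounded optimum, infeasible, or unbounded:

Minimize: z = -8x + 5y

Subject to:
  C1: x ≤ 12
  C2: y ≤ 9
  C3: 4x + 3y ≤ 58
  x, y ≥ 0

Feasible with a bounded optimal solution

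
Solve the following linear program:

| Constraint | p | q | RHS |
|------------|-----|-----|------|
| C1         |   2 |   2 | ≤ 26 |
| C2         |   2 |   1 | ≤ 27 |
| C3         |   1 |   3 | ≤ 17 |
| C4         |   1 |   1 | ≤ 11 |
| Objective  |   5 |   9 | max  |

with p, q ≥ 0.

Evaluate the objective at each vertex of the feasible region:
  z(0, 0) = 0
  z(11, 0) = 55
  z(8, 3) = 67  ←
  z(0, 5.667) = 51
The maximum is at p = 8, q = 3.

p = 8, q = 3, z = 67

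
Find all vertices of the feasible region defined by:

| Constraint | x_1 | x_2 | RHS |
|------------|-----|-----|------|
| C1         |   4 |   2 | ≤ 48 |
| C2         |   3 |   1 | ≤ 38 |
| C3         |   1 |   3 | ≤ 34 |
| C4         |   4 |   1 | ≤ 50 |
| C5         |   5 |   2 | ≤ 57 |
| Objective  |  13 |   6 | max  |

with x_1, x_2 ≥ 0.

(0, 0), (11.4, 0), (9, 6), (7.6, 8.8), (0, 11.33)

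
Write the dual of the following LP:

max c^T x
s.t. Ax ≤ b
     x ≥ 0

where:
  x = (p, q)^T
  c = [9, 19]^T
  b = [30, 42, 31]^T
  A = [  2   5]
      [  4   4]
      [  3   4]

Primal max cᵀx s.t. Ax ≤ b, x ≥ 0  →  Dual min bᵀy s.t. Aᵀy ≥ c, y ≥ 0.

Minimize: z = 30y1 + 42y2 + 31y3

Subject to:
  2y1 + 4y2 + 3y3 ≥ 9
  5y1 + 4y2 + 4y3 ≥ 19
  y1, y2, y3 ≥ 0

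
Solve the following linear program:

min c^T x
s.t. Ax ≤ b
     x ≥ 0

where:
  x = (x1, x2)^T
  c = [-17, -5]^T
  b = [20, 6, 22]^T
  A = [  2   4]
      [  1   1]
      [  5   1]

Evaluate the objective at each vertex of the feasible region:
  z(0, 0) = 0
  z(4.4, 0) = -74.8
  z(4, 2) = -78  ←
  z(2, 4) = -54
  z(0, 5) = -25
The minimum is at x1 = 4, x2 = 2.

x1 = 4, x2 = 2, z = -78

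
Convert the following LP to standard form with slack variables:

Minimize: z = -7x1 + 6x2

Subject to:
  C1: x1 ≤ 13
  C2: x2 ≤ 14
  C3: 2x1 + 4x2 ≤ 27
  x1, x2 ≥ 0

min z = -7x1 + 6x2

s.t.
  x1 + s1 = 13
  x2 + s2 = 14
  2x1 + 4x2 + s3 = 27
  x1, x2, s1, s2, s3 ≥ 0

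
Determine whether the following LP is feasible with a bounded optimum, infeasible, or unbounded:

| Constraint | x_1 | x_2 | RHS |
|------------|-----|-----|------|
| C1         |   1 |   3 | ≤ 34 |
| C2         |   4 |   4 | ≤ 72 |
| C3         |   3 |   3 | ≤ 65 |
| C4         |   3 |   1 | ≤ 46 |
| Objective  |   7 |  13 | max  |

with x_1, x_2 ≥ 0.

Feasible with a bounded optimal solution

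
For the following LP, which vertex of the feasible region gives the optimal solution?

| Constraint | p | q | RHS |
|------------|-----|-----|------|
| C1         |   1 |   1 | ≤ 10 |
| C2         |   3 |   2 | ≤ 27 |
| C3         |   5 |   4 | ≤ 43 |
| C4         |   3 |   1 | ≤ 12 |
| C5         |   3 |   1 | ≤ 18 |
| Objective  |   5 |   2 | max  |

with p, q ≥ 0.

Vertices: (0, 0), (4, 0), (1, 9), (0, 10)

Evaluate the objective at each vertex of the feasible region:
  z(0, 0) = 0
  z(4, 0) = 20
  z(1, 9) = 23  ←
  z(0, 10) = 20
The maximum is at p = 1, q = 9.

(1, 9)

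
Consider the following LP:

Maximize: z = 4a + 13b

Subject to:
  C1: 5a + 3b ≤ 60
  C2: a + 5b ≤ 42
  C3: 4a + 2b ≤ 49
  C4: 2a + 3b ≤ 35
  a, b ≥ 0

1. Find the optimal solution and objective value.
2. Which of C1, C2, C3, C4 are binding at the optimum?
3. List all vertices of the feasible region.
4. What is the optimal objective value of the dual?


1. a = 7, b = 7, z = 119
2. C2, C4
3. (0, 0), (12, 0), (8.333, 6.111), (7, 7), (0, 8.4)
4. 119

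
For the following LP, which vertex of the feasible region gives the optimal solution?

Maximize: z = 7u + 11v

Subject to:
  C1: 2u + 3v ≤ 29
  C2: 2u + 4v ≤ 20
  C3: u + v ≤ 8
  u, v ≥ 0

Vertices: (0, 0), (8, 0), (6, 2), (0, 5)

Evaluate the objective at each vertex of the feasible region:
  z(0, 0) = 0
  z(8, 0) = 56
  z(6, 2) = 64  ←
  z(0, 5) = 55
The maximum is at u = 6, v = 2.

(6, 2)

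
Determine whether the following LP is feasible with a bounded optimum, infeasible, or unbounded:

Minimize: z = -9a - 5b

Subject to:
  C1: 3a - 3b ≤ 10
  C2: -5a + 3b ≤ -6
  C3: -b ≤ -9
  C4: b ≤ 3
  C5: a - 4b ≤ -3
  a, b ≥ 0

Infeasible (no feasible solution exists)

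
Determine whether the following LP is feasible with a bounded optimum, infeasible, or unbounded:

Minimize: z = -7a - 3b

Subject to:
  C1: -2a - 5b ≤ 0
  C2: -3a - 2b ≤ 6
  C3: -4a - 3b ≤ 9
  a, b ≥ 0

Unbounded (objective can decrease without bound)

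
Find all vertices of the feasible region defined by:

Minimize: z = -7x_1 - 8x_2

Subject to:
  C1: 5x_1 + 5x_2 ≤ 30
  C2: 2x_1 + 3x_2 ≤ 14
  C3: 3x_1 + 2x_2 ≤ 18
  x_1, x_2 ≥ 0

(0, 0), (6, 0), (4, 2), (0, 4.667)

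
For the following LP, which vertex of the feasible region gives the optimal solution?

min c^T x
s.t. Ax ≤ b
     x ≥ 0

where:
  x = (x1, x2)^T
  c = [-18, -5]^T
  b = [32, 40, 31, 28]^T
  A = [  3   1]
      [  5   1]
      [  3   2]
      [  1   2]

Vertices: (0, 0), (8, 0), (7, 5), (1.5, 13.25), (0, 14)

Evaluate the objective at each vertex of the feasible region:
  z(0, 0) = 0
  z(8, 0) = -144
  z(7, 5) = -151  ←
  z(1.5, 13.25) = -93.25
  z(0, 14) = -70
The minimum is at x1 = 7, x2 = 5.

(7, 5)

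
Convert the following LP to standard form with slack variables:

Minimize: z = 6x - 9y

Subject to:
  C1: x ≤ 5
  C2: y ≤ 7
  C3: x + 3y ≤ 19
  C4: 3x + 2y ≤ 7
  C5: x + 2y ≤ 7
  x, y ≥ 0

min z = 6x - 9y

s.t.
  x + s1 = 5
  y + s2 = 7
  x + 3y + s3 = 19
  3x + 2y + s4 = 7
  x + 2y + s5 = 7
  x, y, s1, s2, s3, s4, s5 ≥ 0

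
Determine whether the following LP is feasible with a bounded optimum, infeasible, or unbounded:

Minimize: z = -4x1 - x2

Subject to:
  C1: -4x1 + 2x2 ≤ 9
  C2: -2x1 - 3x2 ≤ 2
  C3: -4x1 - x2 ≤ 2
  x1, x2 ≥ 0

Unbounded (objective can decrease without bound)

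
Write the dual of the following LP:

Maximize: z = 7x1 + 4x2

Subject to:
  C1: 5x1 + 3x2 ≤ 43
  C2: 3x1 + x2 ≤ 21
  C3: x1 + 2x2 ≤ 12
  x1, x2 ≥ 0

Primal max cᵀx s.t. Ax ≤ b, x ≥ 0  →  Dual min bᵀy s.t. Aᵀy ≥ c, y ≥ 0.

Minimize: z = 43y1 + 21y2 + 12y3

Subject to:
  5y1 + 3y2 + y3 ≥ 7
  3y1 + y2 + 2y3 ≥ 4
  y1, y2, y3 ≥ 0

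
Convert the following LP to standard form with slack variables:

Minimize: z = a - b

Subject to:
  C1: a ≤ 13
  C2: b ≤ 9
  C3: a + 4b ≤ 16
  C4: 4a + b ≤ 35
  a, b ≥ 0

min z = a - b

s.t.
  a + s1 = 13
  b + s2 = 9
  a + 4b + s3 = 16
  4a + b + s4 = 35
  a, b, s1, s2, s3, s4 ≥ 0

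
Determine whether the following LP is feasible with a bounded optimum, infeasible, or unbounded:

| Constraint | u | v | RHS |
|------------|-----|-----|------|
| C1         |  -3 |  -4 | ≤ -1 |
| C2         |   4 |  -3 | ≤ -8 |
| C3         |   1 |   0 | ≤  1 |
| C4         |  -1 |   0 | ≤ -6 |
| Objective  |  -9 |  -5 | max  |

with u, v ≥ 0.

Infeasible (no feasible solution exists)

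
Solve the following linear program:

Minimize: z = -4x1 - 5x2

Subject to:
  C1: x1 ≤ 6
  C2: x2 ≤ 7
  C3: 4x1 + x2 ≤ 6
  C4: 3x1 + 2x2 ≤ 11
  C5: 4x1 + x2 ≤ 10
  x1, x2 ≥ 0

Evaluate the objective at each vertex of the feasible region:
  z(0, 0) = 0
  z(1.5, 0) = -6
  z(0.2, 5.2) = -26.8
  z(0, 5.5) = -27.5  ←
The minimum is at x1 = 0, x2 = 5.5.

x1 = 0, x2 = 5.5, z = -27.5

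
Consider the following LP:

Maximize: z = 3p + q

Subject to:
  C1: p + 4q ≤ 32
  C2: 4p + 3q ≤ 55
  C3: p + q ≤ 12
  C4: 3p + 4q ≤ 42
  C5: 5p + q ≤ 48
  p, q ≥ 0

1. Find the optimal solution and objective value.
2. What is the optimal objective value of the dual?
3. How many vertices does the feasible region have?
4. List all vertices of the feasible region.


1. p = 9, q = 3, z = 30
2. 30
3. 6
4. (0, 0), (9.6, 0), (9, 3), (6, 6), (5, 6.75), (0, 8)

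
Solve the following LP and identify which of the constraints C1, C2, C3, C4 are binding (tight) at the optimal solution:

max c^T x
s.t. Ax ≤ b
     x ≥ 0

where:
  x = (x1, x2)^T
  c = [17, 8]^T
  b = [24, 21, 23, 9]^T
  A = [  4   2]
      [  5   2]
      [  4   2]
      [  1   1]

At x1 = 1, x2 = 8, compute slack b - a·x for each constraint:
  C1: 24 − 20 = 4  (slack)
  C2: 21 − 21 = 0  (binding)
  C3: 23 − 20 = 3  (slack)
  C4: 9 − 9 = 0  (binding)

Optimal: x1 = 1, x2 = 8
Binding: C2, C4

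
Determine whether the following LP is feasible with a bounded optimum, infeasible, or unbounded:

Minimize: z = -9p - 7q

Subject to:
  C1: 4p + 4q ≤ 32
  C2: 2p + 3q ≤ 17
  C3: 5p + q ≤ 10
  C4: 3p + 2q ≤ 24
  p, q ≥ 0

Feasible with a bounded optimal solution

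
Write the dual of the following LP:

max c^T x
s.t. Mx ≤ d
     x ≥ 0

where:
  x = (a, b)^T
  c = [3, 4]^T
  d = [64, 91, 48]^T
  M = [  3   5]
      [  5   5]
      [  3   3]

Primal max cᵀx s.t. Ax ≤ b, x ≥ 0  →  Dual min bᵀy s.t. Aᵀy ≥ c, y ≥ 0.

Minimize: z = 64y1 + 91y2 + 48y3

Subject to:
  3y1 + 5y2 + 3y3 ≥ 3
  5y1 + 5y2 + 3y3 ≥ 4
  y1, y2, y3 ≥ 0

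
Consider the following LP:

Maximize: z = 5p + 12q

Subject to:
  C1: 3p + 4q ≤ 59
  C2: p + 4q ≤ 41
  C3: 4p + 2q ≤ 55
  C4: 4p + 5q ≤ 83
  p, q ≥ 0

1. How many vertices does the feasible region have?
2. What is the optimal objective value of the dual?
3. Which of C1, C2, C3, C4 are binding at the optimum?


1. 5
2. 141
3. C1, C2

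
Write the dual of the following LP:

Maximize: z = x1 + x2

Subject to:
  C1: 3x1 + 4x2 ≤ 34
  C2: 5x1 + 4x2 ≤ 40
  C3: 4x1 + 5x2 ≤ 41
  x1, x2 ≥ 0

Primal max cᵀx s.t. Ax ≤ b, x ≥ 0  →  Dual min bᵀy s.t. Aᵀy ≥ c, y ≥ 0.

Minimize: z = 34y1 + 40y2 + 41y3

Subject to:
  3y1 + 5y2 + 4y3 ≥ 1
  4y1 + 4y2 + 5y3 ≥ 1
  y1, y2, y3 ≥ 0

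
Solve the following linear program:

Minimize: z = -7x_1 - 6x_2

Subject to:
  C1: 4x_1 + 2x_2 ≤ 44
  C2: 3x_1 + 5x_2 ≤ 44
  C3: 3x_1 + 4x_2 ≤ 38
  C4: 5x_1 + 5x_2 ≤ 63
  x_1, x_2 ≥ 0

Evaluate the objective at each vertex of the feasible region:
  z(0, 0) = 0
  z(11, 0) = -77
  z(10, 2) = -82  ←
  z(4.667, 6) = -68.67
  z(0, 8.8) = -52.8
The minimum is at x_1 = 10, x_2 = 2.

x_1 = 10, x_2 = 2, z = -82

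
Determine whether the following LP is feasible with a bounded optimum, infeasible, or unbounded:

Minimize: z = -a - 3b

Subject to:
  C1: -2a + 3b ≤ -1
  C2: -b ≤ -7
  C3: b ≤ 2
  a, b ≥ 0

Infeasible (no feasible solution exists)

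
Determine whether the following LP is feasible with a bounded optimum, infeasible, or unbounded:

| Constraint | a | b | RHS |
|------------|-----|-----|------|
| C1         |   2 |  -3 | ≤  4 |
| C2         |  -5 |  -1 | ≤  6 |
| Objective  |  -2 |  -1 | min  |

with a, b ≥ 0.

Unbounded (objective can decrease without bound)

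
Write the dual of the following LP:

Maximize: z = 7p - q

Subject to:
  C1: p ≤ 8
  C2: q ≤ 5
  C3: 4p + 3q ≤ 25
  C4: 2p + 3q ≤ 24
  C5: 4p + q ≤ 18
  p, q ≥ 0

Primal max cᵀx s.t. Ax ≤ b, x ≥ 0  →  Dual min bᵀy s.t. Aᵀy ≥ c, y ≥ 0.

Minimize: z = 8y1 + 5y2 + 25y3 + 24y4 + 18y5

Subject to:
  y1 + 4y3 + 2y4 + 4y5 ≥ 7
  y2 + 3y3 + 3y4 + y5 ≥ -1
  y1, y2, y3, y4, y5 ≥ 0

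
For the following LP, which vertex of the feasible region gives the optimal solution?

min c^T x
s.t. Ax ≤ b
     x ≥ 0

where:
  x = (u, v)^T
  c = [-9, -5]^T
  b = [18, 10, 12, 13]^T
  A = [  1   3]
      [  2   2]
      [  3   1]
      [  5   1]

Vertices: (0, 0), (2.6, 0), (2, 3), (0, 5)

Evaluate the objective at each vertex of the feasible region:
  z(0, 0) = 0
  z(2.6, 0) = -23.4
  z(2, 3) = -33  ←
  z(0, 5) = -25
The minimum is at u = 2, v = 3.

(2, 3)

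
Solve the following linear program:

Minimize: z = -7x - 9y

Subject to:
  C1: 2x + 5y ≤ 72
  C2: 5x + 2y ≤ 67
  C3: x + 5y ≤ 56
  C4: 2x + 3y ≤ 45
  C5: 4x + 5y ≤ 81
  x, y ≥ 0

Evaluate the objective at each vertex of the feasible region:
  z(0, 0) = 0
  z(13.4, 0) = -93.8
  z(10.18, 8.059) = -143.8
  z(9, 9) = -144  ←
  z(8.143, 9.571) = -143.1
  z(0, 11.2) = -100.8
The minimum is at x = 9, y = 9.

x = 9, y = 9, z = -144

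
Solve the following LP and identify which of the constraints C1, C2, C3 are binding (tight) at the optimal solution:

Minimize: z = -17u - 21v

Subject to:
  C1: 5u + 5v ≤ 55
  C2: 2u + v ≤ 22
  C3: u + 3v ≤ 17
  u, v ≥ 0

At u = 8, v = 3, compute slack b - a·x for each constraint:
  C1: 55 − 55 = 0  (binding)
  C2: 22 − 19 = 3  (slack)
  C3: 17 − 17 = 0  (binding)

Optimal: u = 8, v = 3
Binding: C1, C3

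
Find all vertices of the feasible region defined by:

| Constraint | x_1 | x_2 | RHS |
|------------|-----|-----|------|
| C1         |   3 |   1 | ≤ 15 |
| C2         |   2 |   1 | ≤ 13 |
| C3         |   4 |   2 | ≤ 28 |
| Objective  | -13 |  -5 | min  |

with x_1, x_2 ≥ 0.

(0, 0), (5, 0), (2, 9), (0, 13)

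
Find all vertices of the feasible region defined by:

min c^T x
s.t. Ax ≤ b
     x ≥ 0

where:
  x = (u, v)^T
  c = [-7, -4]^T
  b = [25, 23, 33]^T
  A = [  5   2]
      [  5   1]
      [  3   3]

(0, 0), (4.6, 0), (4.2, 2), (1, 10), (0, 11)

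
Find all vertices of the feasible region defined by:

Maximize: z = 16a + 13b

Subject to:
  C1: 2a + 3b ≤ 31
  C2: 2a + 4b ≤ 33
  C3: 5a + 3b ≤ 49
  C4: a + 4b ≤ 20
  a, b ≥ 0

(0, 0), (9.8, 0), (8, 3), (0, 5)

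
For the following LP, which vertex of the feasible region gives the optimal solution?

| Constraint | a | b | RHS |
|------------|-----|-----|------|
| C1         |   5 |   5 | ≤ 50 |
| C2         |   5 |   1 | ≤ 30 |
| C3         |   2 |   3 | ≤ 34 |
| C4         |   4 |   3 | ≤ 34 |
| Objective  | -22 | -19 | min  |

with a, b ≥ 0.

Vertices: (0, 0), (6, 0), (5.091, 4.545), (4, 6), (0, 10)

Evaluate the objective at each vertex of the feasible region:
  z(0, 0) = 0
  z(6, 0) = -132
  z(5.091, 4.545) = -198.4
  z(4, 6) = -202  ←
  z(0, 10) = -190
The minimum is at a = 4, b = 6.

(4, 6)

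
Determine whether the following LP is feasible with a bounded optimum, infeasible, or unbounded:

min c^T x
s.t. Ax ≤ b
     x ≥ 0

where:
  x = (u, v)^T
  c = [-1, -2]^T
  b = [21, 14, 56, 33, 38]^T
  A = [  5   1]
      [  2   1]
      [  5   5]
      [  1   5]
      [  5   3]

Feasible with a bounded optimal solution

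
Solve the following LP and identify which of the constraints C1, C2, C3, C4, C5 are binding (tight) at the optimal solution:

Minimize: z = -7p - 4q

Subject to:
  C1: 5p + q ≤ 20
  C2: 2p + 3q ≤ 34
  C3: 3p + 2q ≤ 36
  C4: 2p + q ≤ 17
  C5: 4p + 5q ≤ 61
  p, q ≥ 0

At p = 2, q = 10, compute slack b - a·x for each constraint:
  C1: 20 − 20 = 0  (binding)
  C2: 34 − 34 = 0  (binding)
  C3: 36 − 26 = 10  (slack)
  C4: 17 − 14 = 3  (slack)
  C5: 61 − 58 = 3  (slack)

Optimal: p = 2, q = 10
Binding: C1, C2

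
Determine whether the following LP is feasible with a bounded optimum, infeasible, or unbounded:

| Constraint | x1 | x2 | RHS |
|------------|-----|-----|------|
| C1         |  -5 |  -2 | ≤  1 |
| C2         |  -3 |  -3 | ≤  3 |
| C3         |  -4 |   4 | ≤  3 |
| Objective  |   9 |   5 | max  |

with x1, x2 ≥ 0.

Unbounded (objective can increase without bound)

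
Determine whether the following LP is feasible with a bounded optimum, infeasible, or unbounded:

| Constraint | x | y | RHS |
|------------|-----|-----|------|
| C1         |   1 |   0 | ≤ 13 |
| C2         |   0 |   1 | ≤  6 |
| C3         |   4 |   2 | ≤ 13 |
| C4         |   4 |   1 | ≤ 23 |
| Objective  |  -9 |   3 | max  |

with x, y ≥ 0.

Feasible with a bounded optimal solution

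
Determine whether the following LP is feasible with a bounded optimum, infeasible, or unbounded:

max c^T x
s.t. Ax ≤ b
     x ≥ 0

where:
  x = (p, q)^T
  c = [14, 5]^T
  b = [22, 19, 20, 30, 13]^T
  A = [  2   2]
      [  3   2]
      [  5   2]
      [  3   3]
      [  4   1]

Feasible with a bounded optimal solution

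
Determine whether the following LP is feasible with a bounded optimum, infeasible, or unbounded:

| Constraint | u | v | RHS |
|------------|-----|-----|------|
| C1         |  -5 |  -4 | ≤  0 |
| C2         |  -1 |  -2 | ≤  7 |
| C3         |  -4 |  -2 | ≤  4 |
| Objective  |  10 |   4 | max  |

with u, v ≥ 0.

Unbounded (objective can increase without bound)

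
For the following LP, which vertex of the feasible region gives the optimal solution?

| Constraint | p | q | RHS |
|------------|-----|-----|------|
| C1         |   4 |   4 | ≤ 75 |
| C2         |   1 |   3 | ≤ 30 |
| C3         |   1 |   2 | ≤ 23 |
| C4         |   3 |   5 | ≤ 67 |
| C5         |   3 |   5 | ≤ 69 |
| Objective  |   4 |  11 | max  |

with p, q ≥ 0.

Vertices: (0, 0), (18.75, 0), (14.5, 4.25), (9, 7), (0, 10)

Evaluate the objective at each vertex of the feasible region:
  z(0, 0) = 0
  z(18.75, 0) = 75
  z(14.5, 4.25) = 104.8
  z(9, 7) = 113  ←
  z(0, 10) = 110
The maximum is at p = 9, q = 7.

(9, 7)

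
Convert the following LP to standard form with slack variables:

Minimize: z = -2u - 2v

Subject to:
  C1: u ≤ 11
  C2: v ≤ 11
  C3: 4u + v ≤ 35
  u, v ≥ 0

min z = -2u - 2v

s.t.
  u + s1 = 11
  v + s2 = 11
  4u + v + s3 = 35
  u, v, s1, s2, s3 ≥ 0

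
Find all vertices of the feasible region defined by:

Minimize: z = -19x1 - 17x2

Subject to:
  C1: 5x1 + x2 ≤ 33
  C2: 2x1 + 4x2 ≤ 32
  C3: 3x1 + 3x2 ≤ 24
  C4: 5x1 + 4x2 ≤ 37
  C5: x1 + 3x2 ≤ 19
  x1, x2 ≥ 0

(0, 0), (6.6, 0), (6.333, 1.333), (5, 3), (2.5, 5.5), (0, 6.333)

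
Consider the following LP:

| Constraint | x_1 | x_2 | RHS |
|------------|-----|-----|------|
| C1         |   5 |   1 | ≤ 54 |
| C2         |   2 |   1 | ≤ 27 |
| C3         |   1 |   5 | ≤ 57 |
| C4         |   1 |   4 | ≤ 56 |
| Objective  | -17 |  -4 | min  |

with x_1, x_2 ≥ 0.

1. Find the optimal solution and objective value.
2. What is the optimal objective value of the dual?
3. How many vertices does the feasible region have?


1. x_1 = 9, x_2 = 9, z = -189
2. -189
3. 5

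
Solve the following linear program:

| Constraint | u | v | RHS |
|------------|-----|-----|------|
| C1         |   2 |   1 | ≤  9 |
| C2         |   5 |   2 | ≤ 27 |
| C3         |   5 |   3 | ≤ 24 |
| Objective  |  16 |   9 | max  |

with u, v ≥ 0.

Evaluate the objective at each vertex of the feasible region:
  z(0, 0) = 0
  z(4.5, 0) = 72
  z(3, 3) = 75  ←
  z(0, 8) = 72
The maximum is at u = 3, v = 3.

u = 3, v = 3, z = 75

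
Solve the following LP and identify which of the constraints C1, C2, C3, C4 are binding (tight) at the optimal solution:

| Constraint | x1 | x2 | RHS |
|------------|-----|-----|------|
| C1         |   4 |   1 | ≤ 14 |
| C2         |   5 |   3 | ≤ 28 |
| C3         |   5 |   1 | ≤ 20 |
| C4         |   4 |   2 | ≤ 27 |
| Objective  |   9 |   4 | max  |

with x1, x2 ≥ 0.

At x1 = 2, x2 = 6, compute slack b - a·x for each constraint:
  C1: 14 − 14 = 0  (binding)
  C2: 28 − 28 = 0  (binding)
  C3: 20 − 16 = 4  (slack)
  C4: 27 − 20 = 7  (slack)

Optimal: x1 = 2, x2 = 6
Binding: C1, C2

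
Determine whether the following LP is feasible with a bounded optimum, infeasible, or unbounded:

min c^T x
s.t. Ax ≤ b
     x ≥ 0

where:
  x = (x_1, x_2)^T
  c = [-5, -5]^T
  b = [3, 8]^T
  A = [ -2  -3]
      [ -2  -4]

Unbounded (objective can decrease without bound)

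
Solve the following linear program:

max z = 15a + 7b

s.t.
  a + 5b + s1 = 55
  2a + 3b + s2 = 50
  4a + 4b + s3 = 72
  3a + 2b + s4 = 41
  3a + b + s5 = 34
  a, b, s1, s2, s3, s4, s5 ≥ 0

Evaluate the objective at each vertex of the feasible region:
  z(0, 0) = 0
  z(11.33, 0) = 170
  z(9, 7) = 184  ←
  z(7.308, 9.538) = 176.4
  z(0, 11) = 77
The maximum is at a = 9, b = 7.

a = 9, b = 7, z = 184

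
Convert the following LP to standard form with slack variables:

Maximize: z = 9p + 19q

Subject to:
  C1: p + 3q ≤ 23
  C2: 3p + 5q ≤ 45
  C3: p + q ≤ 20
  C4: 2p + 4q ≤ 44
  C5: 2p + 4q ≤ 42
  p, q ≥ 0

max z = 9p + 19q

s.t.
  p + 3q + s1 = 23
  3p + 5q + s2 = 45
  p + q + s3 = 20
  2p + 4q + s4 = 44
  2p + 4q + s5 = 42
  p, q, s1, s2, s3, s4, s5 ≥ 0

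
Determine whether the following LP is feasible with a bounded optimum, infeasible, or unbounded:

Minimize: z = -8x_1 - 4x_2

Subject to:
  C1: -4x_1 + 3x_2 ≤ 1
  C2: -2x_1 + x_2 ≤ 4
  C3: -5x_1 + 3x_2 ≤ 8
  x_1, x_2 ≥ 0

Unbounded (objective can decrease without bound)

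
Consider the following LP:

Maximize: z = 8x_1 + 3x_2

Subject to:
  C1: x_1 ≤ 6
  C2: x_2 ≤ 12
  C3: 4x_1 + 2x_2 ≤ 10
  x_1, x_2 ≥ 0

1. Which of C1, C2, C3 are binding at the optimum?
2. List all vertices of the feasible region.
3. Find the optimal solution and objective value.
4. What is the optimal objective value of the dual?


1. C3
2. (0, 0), (2.5, 0), (0, 5)
3. x_1 = 2.5, x_2 = 0, z = 20
4. 20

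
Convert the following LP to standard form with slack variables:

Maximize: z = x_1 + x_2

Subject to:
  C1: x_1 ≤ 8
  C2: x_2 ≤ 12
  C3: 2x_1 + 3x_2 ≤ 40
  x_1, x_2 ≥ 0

max z = x_1 + x_2

s.t.
  x_1 + s1 = 8
  x_2 + s2 = 12
  2x_1 + 3x_2 + s3 = 40
  x_1, x_2, s1, s2, s3 ≥ 0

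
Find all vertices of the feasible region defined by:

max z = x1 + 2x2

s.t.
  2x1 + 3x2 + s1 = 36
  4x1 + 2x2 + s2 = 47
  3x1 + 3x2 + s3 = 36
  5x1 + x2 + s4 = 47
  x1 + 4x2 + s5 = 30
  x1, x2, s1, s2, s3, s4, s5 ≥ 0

(0, 0), (9.4, 0), (8.75, 3.25), (6, 6), (0, 7.5)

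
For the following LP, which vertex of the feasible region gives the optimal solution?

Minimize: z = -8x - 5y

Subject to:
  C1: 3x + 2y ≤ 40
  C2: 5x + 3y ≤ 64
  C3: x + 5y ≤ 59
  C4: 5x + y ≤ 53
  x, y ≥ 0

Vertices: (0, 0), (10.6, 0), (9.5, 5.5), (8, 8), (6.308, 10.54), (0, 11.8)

Evaluate the objective at each vertex of the feasible region:
  z(0, 0) = 0
  z(10.6, 0) = -84.8
  z(9.5, 5.5) = -103.5
  z(8, 8) = -104  ←
  z(6.308, 10.54) = -103.2
  z(0, 11.8) = -59
The minimum is at x = 8, y = 8.

(8, 8)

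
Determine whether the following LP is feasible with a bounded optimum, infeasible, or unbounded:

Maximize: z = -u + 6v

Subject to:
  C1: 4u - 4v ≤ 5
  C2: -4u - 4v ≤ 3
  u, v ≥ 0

Unbounded (objective can increase without bound)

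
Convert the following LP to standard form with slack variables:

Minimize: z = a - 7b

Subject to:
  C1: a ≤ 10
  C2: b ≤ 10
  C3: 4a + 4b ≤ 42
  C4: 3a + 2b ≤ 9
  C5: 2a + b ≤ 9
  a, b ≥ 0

min z = a - 7b

s.t.
  a + s1 = 10
  b + s2 = 10
  4a + 4b + s3 = 42
  3a + 2b + s4 = 9
  2a + b + s5 = 9
  a, b, s1, s2, s3, s4, s5 ≥ 0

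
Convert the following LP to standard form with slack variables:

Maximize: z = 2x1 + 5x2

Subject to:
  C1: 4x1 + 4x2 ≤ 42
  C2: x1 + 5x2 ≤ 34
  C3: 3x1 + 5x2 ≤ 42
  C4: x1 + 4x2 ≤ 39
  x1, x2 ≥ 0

max z = 2x1 + 5x2

s.t.
  4x1 + 4x2 + s1 = 42
  x1 + 5x2 + s2 = 34
  3x1 + 5x2 + s3 = 42
  x1 + 4x2 + s4 = 39
  x1, x2, s1, s2, s3, s4 ≥ 0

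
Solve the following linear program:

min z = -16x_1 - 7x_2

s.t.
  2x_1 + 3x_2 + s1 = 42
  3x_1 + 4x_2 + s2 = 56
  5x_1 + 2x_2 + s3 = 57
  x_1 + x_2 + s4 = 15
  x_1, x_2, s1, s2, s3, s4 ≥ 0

Evaluate the objective at each vertex of the feasible region:
  z(0, 0) = 0
  z(11.4, 0) = -182.4
  z(9, 6) = -186  ←
  z(4, 11) = -141
  z(0, 14) = -98
The minimum is at x_1 = 9, x_2 = 6.

x_1 = 9, x_2 = 6, z = -186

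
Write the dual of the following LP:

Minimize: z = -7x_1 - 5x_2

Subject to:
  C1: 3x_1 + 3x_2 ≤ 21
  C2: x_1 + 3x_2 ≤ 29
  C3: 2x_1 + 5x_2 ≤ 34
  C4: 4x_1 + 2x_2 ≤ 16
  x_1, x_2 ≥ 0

Primal min cᵀx s.t. Ax ≤ b, x ≥ 0  →  Dual max −bᵀy s.t. Aᵀy ≥ −c, y ≥ 0.

Maximize: z = -21y1 - 29y2 - 34y3 - 16y4

Subject to:
  3y1 + y2 + 2y3 + 4y4 ≥ 7
  3y1 + 3y2 + 5y3 + 2y4 ≥ 5
  y1, y2, y3, y4 ≥ 0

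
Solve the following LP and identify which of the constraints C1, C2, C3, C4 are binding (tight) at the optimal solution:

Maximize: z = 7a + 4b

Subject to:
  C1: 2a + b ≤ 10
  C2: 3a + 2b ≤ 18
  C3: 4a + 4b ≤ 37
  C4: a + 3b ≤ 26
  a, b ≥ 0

At a = 2, b = 6, compute slack b - a·x for each constraint:
  C1: 10 − 10 = 0  (binding)
  C2: 18 − 18 = 0  (binding)
  C3: 37 − 32 = 5  (slack)
  C4: 26 − 20 = 6  (slack)

Optimal: a = 2, b = 6
Binding: C1, C2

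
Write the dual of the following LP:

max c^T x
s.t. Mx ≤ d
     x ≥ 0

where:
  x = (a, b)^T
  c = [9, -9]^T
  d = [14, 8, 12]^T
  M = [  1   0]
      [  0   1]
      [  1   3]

Primal max cᵀx s.t. Ax ≤ b, x ≥ 0  →  Dual min bᵀy s.t. Aᵀy ≥ c, y ≥ 0.

Minimize: z = 14y1 + 8y2 + 12y3

Subject to:
  y1 + y3 ≥ 9
  y2 + 3y3 ≥ -9
  y1, y2, y3 ≥ 0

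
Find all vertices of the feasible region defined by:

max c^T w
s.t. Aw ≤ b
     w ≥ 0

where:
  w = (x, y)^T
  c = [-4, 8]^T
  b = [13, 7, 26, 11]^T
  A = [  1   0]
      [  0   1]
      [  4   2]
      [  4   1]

(0, 0), (2.75, 0), (1, 7), (0, 7)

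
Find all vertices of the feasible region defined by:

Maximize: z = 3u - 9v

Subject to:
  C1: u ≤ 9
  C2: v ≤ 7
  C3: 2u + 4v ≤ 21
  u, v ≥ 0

(0, 0), (9, 0), (9, 0.75), (0, 5.25)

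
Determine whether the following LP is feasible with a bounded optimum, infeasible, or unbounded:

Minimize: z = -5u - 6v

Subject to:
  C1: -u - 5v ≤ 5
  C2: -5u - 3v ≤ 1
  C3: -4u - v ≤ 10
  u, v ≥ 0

Unbounded (objective can decrease without bound)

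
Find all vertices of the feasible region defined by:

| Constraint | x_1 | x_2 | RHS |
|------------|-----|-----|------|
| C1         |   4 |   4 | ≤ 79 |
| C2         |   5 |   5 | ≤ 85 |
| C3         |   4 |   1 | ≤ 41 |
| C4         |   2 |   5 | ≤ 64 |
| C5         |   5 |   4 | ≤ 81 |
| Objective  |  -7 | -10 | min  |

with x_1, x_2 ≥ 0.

(0, 0), (10.25, 0), (8, 9), (7, 10), (0, 12.8)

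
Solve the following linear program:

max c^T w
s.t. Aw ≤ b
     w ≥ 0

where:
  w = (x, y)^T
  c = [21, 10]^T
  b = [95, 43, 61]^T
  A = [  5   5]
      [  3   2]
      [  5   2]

Evaluate the objective at each vertex of the feasible region:
  z(0, 0) = 0
  z(12.2, 0) = 256.2
  z(9, 8) = 269  ←
  z(5, 14) = 245
  z(0, 19) = 190
The maximum is at x = 9, y = 8.

x = 9, y = 8, z = 269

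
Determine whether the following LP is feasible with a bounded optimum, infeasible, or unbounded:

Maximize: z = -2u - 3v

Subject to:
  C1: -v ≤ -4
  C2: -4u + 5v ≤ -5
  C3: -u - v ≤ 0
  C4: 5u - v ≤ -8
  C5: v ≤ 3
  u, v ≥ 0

Infeasible (no feasible solution exists)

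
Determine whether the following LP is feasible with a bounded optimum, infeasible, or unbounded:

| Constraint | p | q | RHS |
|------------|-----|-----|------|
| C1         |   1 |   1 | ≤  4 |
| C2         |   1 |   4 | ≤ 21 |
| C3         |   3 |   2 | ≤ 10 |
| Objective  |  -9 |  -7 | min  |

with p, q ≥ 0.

Feasible with a bounded optimal solution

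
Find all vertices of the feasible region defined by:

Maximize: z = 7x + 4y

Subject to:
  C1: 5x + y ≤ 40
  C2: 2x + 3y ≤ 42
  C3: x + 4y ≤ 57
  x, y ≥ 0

(0, 0), (8, 0), (6, 10), (0, 14)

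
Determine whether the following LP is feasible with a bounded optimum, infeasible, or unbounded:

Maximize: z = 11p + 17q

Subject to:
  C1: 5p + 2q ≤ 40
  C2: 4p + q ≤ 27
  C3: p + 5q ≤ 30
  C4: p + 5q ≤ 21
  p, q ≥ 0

Feasible with a bounded optimal solution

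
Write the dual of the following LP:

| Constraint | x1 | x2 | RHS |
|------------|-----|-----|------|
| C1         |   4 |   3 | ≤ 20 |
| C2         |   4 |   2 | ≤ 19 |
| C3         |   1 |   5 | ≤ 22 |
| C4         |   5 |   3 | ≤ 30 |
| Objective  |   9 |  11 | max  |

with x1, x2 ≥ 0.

Primal max cᵀx s.t. Ax ≤ b, x ≥ 0  →  Dual min bᵀy s.t. Aᵀy ≥ c, y ≥ 0.

Minimize: z = 20y1 + 19y2 + 22y3 + 30y4

Subject to:
  4y1 + 4y2 + y3 + 5y4 ≥ 9
  3y1 + 2y2 + 5y3 + 3y4 ≥ 11
  y1, y2, y3, y4 ≥ 0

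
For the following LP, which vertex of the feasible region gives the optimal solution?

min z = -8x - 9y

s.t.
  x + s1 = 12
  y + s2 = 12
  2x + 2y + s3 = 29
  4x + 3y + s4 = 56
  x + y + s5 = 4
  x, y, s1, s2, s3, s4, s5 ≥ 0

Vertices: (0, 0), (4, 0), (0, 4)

Evaluate the objective at each vertex of the feasible region:
  z(0, 0) = 0
  z(4, 0) = -32
  z(0, 4) = -36  ←
The minimum is at x = 0, y = 4.

(0, 4)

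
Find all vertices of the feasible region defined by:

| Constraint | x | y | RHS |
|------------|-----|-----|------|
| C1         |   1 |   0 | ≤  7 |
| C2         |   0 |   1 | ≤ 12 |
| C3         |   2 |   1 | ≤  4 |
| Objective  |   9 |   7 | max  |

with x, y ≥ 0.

(0, 0), (2, 0), (0, 4)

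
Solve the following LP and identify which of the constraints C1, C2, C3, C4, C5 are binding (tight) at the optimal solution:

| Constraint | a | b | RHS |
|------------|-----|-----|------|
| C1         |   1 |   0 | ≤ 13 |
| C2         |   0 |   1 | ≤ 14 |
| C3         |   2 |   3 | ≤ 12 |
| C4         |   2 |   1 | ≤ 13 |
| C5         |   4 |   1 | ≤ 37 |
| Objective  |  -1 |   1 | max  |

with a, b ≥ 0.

At a = 0, b = 4, compute slack b - a·x for each constraint:
  C1: 13 − 0 = 13  (slack)
  C2: 14 − 4 = 10  (slack)
  C3: 12 − 12 = 0  (binding)
  C4: 13 − 4 = 9  (slack)
  C5: 37 − 4 = 33  (slack)

Optimal: a = 0, b = 4
Binding: C3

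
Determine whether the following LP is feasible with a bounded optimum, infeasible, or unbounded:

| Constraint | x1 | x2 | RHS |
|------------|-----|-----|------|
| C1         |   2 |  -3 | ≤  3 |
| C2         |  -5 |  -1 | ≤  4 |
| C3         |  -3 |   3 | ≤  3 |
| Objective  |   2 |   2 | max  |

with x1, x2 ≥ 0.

Unbounded (objective can increase without bound)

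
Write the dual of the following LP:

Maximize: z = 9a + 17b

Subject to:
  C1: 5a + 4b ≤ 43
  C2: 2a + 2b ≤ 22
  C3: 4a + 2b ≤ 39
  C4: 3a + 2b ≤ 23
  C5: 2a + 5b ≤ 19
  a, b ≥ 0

Primal max cᵀx s.t. Ax ≤ b, x ≥ 0  →  Dual min bᵀy s.t. Aᵀy ≥ c, y ≥ 0.

Minimize: z = 43y1 + 22y2 + 39y3 + 23y4 + 19y5

Subject to:
  5y1 + 2y2 + 4y3 + 3y4 + 2y5 ≥ 9
  4y1 + 2y2 + 2y3 + 2y4 + 5y5 ≥ 17
  y1, y2, y3, y4, y5 ≥ 0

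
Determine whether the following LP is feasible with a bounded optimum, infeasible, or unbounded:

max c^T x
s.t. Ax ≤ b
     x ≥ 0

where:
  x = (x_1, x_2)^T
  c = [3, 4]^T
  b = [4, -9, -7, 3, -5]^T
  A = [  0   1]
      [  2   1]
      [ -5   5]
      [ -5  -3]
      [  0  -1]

Infeasible (no feasible solution exists)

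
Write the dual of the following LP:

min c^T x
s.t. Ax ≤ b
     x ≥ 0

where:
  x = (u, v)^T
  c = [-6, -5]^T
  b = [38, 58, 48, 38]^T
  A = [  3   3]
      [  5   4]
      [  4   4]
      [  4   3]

Primal min cᵀx s.t. Ax ≤ b, x ≥ 0  →  Dual max −bᵀy s.t. Aᵀy ≥ −c, y ≥ 0.

Maximize: z = -38y1 - 58y2 - 48y3 - 38y4

Subject to:
  3y1 + 5y2 + 4y3 + 4y4 ≥ 6
  3y1 + 4y2 + 4y3 + 3y4 ≥ 5
  y1, y2, y3, y4 ≥ 0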